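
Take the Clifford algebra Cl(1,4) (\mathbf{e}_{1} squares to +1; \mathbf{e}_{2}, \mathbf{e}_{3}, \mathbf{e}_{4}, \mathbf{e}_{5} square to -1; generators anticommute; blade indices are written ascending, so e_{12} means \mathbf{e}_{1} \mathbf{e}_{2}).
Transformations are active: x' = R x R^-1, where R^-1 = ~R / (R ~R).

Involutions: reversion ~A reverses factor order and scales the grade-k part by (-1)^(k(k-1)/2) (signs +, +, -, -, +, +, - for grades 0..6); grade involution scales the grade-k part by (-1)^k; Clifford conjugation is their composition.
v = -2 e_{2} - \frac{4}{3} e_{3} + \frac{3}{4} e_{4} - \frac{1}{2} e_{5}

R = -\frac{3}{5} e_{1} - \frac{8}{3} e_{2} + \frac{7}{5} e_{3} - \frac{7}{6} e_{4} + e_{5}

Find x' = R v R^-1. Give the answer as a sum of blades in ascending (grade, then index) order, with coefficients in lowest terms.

~R = -\frac{3}{5} e_{1} - \frac{8}{3} e_{2} + \frac{7}{5} e_{3} - \frac{7}{6} e_{4} + e_{5}, and R ~R = -\frac{1993}{180}, so R^-1 = ~R / (-\frac{1993}{180}).
R v = -\frac{251}{120} + \frac{6}{5} e_{12} + \frac{4}{5} e_{13} - \frac{9}{20} e_{14} + \frac{3}{10} e_{15} + \frac{286}{45} e_{23} - \frac{13}{3} e_{24} + \frac{10}{3} e_{25} - \frac{91}{180} e_{34} + \frac{19}{30} e_{35} - \frac{1}{6} e_{45}
Answer: -\frac{2259}{9965} e_{1} + \frac{1978}{1993} e_{2} + \frac{55673}{29895} e_{3} - \frac{9493}{7972} e_{4} + \frac{3499}{3986} e_{5}


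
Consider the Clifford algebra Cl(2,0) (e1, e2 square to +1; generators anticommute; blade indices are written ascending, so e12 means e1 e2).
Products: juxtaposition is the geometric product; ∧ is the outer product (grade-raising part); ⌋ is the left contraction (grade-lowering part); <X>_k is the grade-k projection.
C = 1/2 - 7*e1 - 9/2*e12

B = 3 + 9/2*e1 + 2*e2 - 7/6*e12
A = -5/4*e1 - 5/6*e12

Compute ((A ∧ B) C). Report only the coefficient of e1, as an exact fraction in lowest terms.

step 1: -15/4*e1 - 5*e12
step 2: 15/4 - 15/8*e1 - 145/8*e2 - 5/2*e12
Answer: -15/8


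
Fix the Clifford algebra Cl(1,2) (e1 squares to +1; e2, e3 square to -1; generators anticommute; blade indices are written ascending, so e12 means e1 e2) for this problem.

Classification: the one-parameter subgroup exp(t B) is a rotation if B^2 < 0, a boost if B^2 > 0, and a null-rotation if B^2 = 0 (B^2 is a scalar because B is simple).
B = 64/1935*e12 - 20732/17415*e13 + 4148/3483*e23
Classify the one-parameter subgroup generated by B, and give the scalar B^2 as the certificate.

B^2 term by term: the squares give (64/1935)^2*(e12)^2 + (-20732/17415)^2*(e13)^2 + (4148/3483)^2*(e23)^2 = 4096/3744225*(+1) + 429815824/303282225*(+1) + 17205904/12131289*(-1) = 0 (each basis 2-blade squares to minus the product of its generators' squares); cross terms between blades sharing an index anticommute and cancel. So B^2 = 0.
Answer: null-rotation, certificate B^2 = 0. Note: conjugating B changes its blade decomposition but never the scalar B^2 = 0, whose sign settles the classification.


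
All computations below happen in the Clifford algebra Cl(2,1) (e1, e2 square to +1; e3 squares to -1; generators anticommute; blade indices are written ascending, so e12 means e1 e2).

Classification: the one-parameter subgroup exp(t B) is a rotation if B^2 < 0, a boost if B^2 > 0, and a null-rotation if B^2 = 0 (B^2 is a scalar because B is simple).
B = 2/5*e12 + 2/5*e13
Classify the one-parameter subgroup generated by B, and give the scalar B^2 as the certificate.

B^2 term by term: the squares give (2/5)^2*(e12)^2 + (2/5)^2*(e13)^2 = 4/25*(-1) + 4/25*(+1) = 0 (each basis 2-blade squares to minus the product of its generators' squares); cross terms between blades sharing an index anticommute and cancel. So B^2 = 0.
Answer: null-rotation, certificate B^2 = 0. The class reads off the invariant scalar 0 directly.


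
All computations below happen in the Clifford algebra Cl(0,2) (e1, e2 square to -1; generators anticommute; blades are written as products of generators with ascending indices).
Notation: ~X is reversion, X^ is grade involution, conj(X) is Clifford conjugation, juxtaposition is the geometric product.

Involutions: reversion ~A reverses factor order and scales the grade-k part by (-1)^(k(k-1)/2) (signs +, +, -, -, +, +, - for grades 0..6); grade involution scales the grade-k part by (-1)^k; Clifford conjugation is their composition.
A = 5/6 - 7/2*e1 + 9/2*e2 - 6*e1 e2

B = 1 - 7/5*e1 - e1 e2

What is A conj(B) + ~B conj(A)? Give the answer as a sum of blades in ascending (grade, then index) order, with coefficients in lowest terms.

first term: 176/15 + 13/6*e1 - 2/5*e2 - 172/15*e1 e2
second term: -4/15 + 41/6*e1 + 37/5*e2 + 197/15*e1 e2
Answer: 172/15 + 9*e1 + 7*e2 + 5/3*e1 e2


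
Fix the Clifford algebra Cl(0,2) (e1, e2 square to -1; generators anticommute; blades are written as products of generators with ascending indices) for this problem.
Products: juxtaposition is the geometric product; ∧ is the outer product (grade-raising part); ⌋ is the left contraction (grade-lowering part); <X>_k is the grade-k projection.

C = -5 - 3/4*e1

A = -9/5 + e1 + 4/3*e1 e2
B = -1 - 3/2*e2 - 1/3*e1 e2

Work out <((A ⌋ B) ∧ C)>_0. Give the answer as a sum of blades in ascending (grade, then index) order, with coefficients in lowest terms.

step 1: 101/45 + 91/30*e2 + 3/5*e1 e2
step 2: -101/9 - 101/60*e1 - 91/6*e2 - 29/40*e1 e2
step 3: -101/9
Answer: -101/9


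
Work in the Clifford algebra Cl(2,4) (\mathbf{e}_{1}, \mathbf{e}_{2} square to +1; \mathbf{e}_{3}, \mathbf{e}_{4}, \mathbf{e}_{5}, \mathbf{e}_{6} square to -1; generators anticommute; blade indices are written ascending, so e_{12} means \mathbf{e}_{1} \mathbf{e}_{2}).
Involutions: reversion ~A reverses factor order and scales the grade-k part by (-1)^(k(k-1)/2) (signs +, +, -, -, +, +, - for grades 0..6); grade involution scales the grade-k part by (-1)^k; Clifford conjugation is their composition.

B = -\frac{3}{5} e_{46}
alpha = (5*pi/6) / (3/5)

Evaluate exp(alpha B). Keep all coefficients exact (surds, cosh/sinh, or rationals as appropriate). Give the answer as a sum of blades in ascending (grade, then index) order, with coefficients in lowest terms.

B^2 = (-\frac{3}{5})^2*(e_{46})^2 = \frac{9}{25}*(-1) = -\frac{9}{25} (a basis 2-blade squares to minus the product of its generators' squares).
B^2 = -\frac{9}{25} — circular case — the even/odd split gives cos and sin: l = \frac{3}{5}, alpha*l = \frac{5 \pi}{6}, so exp(alpha B) = cos(\frac{5 \pi}{6}) + (sin(\frac{5 \pi}{6})/(\frac{3}{5}))*B = - \frac{\sqrt{3}}{2} + (\frac{5}{6})*B.
Answer: - \frac{\sqrt{3}}{2} - \frac{1}{2} e_{46}


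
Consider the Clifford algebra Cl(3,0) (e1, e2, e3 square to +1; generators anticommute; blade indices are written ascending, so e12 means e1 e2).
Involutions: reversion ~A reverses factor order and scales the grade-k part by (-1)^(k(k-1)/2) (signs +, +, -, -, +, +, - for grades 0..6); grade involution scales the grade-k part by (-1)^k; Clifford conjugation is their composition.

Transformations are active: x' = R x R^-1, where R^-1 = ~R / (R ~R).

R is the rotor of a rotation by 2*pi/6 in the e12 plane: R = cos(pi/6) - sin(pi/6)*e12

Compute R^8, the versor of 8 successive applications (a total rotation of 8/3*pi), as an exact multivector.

The rotor phase is half the rotation angle and phases add under composition, so 8 steps in the e12 plane accumulate phase 8*(pi/6) = 4*pi/3: R^8 = cos(4*pi/3) - sin(4*pi/3)*e12.
cos(4*pi/3) = -1/2 and sin(4*pi/3) = -sqrt(3)/2, so R^8 = -1/2 + sqrt(3)/2*e12. The net rotation is 2/3*pi (after discarding 1 full turn, each of which contributes a factor -1 to the rotor); the rotor keeps the half-angle phase exactly.
Answer: -1/2 + sqrt(3)/2*e12


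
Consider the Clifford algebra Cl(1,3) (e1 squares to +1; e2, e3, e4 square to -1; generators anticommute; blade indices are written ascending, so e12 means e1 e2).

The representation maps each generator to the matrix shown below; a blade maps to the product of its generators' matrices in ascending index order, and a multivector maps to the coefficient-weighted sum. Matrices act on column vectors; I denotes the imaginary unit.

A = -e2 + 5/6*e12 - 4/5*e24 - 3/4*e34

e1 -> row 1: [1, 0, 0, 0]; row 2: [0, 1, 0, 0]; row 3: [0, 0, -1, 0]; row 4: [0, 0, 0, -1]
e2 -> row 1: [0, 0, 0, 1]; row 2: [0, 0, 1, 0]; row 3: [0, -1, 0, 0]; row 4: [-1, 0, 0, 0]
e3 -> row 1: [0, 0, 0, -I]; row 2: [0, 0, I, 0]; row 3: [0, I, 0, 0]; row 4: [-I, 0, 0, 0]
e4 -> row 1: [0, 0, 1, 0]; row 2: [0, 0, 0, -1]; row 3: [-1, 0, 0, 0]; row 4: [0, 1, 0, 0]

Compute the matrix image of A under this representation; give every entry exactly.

Bivector images (products of the table entries): rho(e12) = rho(e1)rho(e2) = row 1: [0, 0, 0, 1]; row 2: [0, 0, 1, 0]; row 3: [0, 1, 0, 0]; row 4: [1, 0, 0, 0]; rho(e24) = rho(e2)rho(e4) = row 1: [0, 1, 0, 0]; row 2: [-1, 0, 0, 0]; row 3: [0, 0, 0, 1]; row 4: [0, 0, -1, 0]; rho(e34) = rho(e3)rho(e4) = row 1: [0, -I, 0, 0]; row 2: [-I, 0, 0, 0]; row 3: [0, 0, 0, -I]; row 4: [0, 0, -I, 0].
M = (-1)*rho(e2) + (5/6)*rho(e12) + (-4/5)*rho(e24) + (-3/4)*rho(e34), summed entrywise:
Answer: row 1: [0, -4/5 + 3*I/4, 0, -1/6]; row 2: [4/5 + 3*I/4, 0, -1/6, 0]; row 3: [0, 11/6, 0, -4/5 + 3*I/4]; row 4: [11/6, 0, 4/5 + 3*I/4, 0]


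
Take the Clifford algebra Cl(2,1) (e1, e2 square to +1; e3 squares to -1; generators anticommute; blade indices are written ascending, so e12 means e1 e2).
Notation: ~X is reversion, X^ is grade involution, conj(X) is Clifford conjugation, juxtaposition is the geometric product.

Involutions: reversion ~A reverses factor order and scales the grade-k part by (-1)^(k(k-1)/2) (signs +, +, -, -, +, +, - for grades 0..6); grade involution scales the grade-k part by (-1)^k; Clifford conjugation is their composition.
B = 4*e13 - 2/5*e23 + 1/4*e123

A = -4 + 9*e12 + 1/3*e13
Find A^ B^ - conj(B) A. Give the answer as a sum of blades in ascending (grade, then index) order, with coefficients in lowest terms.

first term: 4/3 + 1/12*e2 + 9/4*e3 - 2/15*e12 - 98/5*e13 - 172/5*e23 + e123
second term: -4/3 - 1/12*e2 - 9/4*e3 - 2/15*e12 + 62/5*e13 - 188/5*e23 - e123
Answer: 8/3 + 1/6*e2 + 9/2*e3 - 32*e13 + 16/5*e23 + 2*e123


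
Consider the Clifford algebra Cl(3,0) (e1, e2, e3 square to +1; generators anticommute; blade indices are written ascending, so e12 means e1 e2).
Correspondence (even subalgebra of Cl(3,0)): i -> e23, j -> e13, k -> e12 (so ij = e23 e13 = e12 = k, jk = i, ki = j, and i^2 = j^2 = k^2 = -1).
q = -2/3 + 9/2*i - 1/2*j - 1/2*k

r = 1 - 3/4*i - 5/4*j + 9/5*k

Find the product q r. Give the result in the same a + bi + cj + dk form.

In blades: q = -2/3 - 1/2*e12 - 1/2*e13 + 9/2*e23, r = 1 + 9/5*e12 - 5/4*e13 - 3/4*e23.
Distribute q over r term by term (generator squares from the signature, products reordered to ascending indices): (-2/3)*r = -2/3 - 6/5*e12 + 5/6*e13 + 1/2*e23; (-1/2*e12)*r = 9/10 - 1/2*e12 + 3/8*e13 - 5/8*e23; (-1/2*e13)*r = -5/8 - 3/8*e12 - 1/2*e13 - 9/10*e23; (9/2*e23)*r = 27/8 - 45/8*e12 - 81/10*e13 + 9/2*e23.
Sum: 179/60 - 77/10*e12 - 887/120*e13 + 139/40*e23; translating back through the correspondence:
Answer: 179/60 + 139/40*i - 887/120*j - 77/10*k


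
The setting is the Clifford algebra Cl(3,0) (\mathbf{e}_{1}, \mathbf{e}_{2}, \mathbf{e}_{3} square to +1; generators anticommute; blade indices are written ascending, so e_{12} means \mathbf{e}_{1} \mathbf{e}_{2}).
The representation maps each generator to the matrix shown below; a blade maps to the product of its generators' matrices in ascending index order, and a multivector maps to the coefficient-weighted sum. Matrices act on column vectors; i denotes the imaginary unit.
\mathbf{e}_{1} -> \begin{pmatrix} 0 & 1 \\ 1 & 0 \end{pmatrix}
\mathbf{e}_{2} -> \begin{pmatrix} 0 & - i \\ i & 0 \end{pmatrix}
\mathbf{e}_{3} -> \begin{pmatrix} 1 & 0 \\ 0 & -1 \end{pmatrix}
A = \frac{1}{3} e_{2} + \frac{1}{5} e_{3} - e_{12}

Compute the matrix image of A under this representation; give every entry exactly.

Bivector images (products of the table entries): rho(e_{12}) = rho(\mathbf{e}_{1})rho(\mathbf{e}_{2}) = \begin{pmatrix} i & 0 \\ 0 & - i \end{pmatrix}.
M = (\frac{1}{3})*rho(e_{2}) + (\frac{1}{5})*rho(e_{3}) + (-1)*rho(e_{12}), summed entrywise:
Answer: \begin{pmatrix} \frac{1}{5} - i & - \frac{i}{3} \\ \frac{i}{3} & - \frac{1}{5} + i \end{pmatrix}


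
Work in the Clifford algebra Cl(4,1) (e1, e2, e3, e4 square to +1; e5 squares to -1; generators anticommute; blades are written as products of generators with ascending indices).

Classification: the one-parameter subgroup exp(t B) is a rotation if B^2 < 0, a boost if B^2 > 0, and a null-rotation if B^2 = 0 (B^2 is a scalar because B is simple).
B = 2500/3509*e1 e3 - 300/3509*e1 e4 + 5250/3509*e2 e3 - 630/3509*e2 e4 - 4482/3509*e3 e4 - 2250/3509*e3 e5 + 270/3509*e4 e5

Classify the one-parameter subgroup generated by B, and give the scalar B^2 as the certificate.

B^2 term by term: the squares give (2500/3509)^2*(e1 e3)^2 + (-300/3509)^2*(e1 e4)^2 + (5250/3509)^2*(e2 e3)^2 + (-630/3509)^2*(e2 e4)^2 + (-4482/3509)^2*(e3 e4)^2 + (-2250/3509)^2*(e3 e5)^2 + (270/3509)^2*(e4 e5)^2 = 6250000/12313081*(-1) + 90000/12313081*(-1) + 27562500/12313081*(-1) + 396900/12313081*(-1) + 20088324/12313081*(-1) + 5062500/12313081*(+1) + 72900/12313081*(+1) = -4 (each basis 2-blade squares to minus the product of its generators' squares); cross terms between blades sharing an index anticommute and cancel; the commuting (index-disjoint) pairs give grade-4 terms 2*c*c'*(blade product), which cancel blade by blade — e1 e2 e3 e4: 3150000/12313081 - 3150000/12313081 = 0; e1 e3 e4 e5: 1350000/12313081 - 1350000/12313081 = 0; e2 e3 e4 e5: 2835000/12313081 - 2835000/12313081 = 0 — confirming B is simple. So B^2 = -4.
Answer: rotation, certificate B^2 = -4. Note: conjugating B changes its blade decomposition but never the scalar B^2 = -4, whose sign settles the classification.


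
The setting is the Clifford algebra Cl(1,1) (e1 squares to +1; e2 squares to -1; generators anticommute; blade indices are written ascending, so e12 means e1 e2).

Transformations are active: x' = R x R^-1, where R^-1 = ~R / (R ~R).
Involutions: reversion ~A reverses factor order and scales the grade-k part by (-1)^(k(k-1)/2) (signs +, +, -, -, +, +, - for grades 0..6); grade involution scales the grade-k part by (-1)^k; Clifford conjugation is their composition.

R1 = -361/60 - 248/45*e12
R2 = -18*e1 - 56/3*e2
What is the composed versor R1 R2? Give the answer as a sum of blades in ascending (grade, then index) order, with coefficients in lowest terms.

Distribute over the terms of R1 (each basis-blade product reordered to ascending indices, repeated generators contracted through their squares):
(-361/60) R2 = 1083/10*e1 + 5054/45*e2
(-248/45*e12) R2 = -13888/135*e1 - 496/5*e2
Summing the partial products and collecting blades:
Answer: 293/54*e1 + 118/9*e2


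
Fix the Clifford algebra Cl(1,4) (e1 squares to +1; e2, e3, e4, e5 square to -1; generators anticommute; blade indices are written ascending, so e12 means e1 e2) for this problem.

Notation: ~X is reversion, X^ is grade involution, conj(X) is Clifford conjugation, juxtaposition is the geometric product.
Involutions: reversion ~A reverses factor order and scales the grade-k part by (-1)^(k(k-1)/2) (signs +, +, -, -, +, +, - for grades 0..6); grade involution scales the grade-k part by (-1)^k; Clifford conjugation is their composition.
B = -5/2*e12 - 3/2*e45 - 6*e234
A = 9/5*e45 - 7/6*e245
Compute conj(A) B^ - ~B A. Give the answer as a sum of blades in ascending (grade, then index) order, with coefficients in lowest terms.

first term: -27/10 - 7/4*e2 + 7*e35 + 35/12*e145 - 54/5*e235 + 9/2*e1245
second term: -27/10 + 7/4*e2 - 7*e35 + 35/12*e145 - 54/5*e235 + 9/2*e1245
Answer: -7/2*e2 + 14*e35


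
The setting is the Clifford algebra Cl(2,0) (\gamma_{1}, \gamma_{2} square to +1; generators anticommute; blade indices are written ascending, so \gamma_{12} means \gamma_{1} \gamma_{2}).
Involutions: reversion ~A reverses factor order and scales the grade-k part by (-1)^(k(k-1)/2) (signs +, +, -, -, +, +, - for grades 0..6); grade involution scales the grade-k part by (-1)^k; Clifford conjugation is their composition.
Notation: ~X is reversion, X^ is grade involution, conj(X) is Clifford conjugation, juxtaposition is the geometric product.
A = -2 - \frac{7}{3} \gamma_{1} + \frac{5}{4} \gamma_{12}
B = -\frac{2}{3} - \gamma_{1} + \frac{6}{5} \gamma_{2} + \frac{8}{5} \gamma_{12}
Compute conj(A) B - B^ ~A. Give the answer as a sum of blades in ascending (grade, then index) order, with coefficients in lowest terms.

first term: 1 - \frac{19}{18} \gamma_{1} + \frac{1}{12} \gamma_{2} + \frac{13}{30} \gamma_{12}
second term: 1 - \frac{35}{18} \gamma_{1} + \frac{293}{60} \gamma_{2} - \frac{31}{6} \gamma_{12}
Answer: \frac{8}{9} \gamma_{1} - \frac{24}{5} \gamma_{2} + \frac{28}{5} \gamma_{12}


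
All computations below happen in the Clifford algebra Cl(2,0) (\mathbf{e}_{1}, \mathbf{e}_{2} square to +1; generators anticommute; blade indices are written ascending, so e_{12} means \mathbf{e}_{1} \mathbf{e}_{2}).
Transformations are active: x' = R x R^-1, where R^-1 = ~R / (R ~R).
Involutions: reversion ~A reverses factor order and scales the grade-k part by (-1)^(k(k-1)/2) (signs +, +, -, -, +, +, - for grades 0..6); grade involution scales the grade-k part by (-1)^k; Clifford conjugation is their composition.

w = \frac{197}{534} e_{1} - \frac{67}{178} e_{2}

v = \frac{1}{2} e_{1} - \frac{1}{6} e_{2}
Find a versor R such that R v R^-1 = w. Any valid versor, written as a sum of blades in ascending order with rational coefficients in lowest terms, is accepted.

Equal squares first: v^2 = w^2 = \frac{5}{18}. Then v + w = \frac{232}{267} e_{1} - \frac{145}{267} e_{2} is a versor taking v to w, provided it is invertible.
Answer: \frac{232}{267} e_{1} - \frac{145}{267} e_{2}


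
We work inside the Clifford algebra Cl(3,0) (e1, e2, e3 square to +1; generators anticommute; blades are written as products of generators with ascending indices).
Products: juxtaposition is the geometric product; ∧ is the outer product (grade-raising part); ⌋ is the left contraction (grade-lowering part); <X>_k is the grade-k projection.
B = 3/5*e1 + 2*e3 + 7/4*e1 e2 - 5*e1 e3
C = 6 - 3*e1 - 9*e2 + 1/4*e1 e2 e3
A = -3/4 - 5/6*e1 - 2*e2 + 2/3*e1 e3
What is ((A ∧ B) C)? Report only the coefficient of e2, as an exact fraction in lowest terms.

step 1: -9/20*e1 - 3/2*e3 - 9/80*e1 e2 + 25/12*e1 e3 - 4*e2 e3 - 10*e1 e2 e3
step 2: 77/20 - 11/16*e1 + 11/60*e2 - 12391/320*e3 + 3*e1 e2 - 82*e1 e3 - 609/80*e2 e3 - 117/4*e1 e2 e3
Answer: 11/60


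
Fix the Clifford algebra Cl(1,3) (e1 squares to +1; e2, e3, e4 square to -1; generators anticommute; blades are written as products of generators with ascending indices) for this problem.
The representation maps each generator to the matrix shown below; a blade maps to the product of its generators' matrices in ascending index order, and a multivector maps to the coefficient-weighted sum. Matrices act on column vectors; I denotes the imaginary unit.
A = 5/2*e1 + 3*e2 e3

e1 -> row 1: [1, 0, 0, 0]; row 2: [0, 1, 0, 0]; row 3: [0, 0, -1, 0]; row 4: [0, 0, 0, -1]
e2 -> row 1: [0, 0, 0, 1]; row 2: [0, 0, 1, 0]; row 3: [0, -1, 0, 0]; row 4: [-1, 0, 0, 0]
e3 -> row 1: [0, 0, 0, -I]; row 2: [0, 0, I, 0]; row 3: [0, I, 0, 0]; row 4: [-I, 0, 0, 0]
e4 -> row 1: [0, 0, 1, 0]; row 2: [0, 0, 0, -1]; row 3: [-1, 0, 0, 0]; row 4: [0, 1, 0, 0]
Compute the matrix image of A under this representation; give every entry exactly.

Bivector images (products of the table entries): rho(e2 e3) = rho(e2)rho(e3) = row 1: [-I, 0, 0, 0]; row 2: [0, I, 0, 0]; row 3: [0, 0, -I, 0]; row 4: [0, 0, 0, I].
M = (5/2)*rho(e1) + (3)*rho(e2 e3), summed entrywise:
Answer: row 1: [5/2 - 3*I, 0, 0, 0]; row 2: [0, 5/2 + 3*I, 0, 0]; row 3: [0, 0, -5/2 - 3*I, 0]; row 4: [0, 0, 0, -5/2 + 3*I]


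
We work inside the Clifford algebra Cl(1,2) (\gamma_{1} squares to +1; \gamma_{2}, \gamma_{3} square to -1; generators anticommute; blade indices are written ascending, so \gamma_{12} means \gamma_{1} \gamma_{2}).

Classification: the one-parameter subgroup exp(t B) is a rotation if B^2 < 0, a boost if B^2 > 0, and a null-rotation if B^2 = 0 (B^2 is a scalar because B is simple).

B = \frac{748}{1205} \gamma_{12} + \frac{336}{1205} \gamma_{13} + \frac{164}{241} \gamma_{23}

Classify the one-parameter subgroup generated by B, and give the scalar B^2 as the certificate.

B^2 term by term: the squares give (\frac{748}{1205})^2*(\gamma_{12})^2 + (\frac{336}{1205})^2*(\gamma_{13})^2 + (\frac{164}{241})^2*(\gamma_{23})^2 = \frac{559504}{1452025}*(+1) + \frac{112896}{1452025}*(+1) + \frac{26896}{58081}*(-1) = 0 (each basis 2-blade squares to minus the product of its generators' squares); cross terms between blades sharing an index anticommute and cancel. So B^2 = 0.
Answer: null-rotation, certificate B^2 = 0. One invariant decides it: the square 0 survives every conjugation, and its sign is exactly the classification.


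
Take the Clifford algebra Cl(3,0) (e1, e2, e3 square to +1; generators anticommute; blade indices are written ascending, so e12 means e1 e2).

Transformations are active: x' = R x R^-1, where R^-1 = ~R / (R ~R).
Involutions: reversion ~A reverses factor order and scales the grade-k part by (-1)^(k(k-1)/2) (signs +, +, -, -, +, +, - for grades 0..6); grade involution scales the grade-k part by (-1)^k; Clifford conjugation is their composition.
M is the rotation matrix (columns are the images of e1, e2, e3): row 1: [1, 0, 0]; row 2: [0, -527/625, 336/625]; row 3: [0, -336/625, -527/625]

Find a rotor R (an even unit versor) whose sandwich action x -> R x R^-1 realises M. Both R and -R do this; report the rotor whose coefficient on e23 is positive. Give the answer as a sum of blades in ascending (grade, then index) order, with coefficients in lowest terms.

Method: write R = a + b12*e12 + b13*e13 + b23*e23 with a^2 + b12^2 + b13^2 + b23^2 = 1 (so R^-1 = ~R). Expanding the columns R e_j ~R gives tr M = 4a^2 - 1 and, from the antisymmetric part, M21 - M12 = -4a*b12, M13 - M31 = 4a*b13, M32 - M23 = -4a*b23.
Here tr M = -429/625, so a^2 = (1 + tr M)/4 = 49/625 and a = ±7/25. Taking a = 7/25: M21 - M12 = 0, M13 - M31 = 0, M32 - M23 = -672/625, giving b12 = 0, b13 = 0, b23 = 24/25, i.e. R = 7/25 + 24/25*e23.
Its e23 coefficient is already positive.
Answer: 7/25 + 24/25*e23. Uniqueness: Spin(3) -> SO(3) maps R and -R to the same rotation of trace -429/625; fixing the sign of the e23 coefficient removes the ambiguity.


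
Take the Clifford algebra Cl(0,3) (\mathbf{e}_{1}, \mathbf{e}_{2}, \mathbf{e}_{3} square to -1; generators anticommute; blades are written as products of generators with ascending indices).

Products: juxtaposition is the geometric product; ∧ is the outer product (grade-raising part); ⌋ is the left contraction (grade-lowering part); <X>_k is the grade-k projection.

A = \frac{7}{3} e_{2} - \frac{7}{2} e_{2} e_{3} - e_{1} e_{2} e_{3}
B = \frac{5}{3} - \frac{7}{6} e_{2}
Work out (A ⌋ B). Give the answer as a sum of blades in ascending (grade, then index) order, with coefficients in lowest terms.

step 1: \frac{49}{18}
Answer: \frac{49}{18}


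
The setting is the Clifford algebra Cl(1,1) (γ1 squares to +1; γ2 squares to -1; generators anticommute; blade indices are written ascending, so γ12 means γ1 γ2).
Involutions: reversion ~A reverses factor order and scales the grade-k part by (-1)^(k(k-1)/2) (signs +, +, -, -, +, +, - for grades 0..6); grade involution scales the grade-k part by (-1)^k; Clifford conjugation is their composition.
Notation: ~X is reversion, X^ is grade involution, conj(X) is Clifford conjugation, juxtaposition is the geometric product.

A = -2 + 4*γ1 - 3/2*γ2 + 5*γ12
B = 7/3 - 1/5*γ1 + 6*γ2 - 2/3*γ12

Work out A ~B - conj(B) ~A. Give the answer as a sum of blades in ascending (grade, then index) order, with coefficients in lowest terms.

first term: 103/15 - 319/15*γ1 - 71/6*γ2 + 1021/30*γ12
second term: -81/5 + 599/15*γ1 + 29/6*γ2 + 107/10*γ12
Answer: 346/15 - 306/5*γ1 - 50/3*γ2 + 70/3*γ12


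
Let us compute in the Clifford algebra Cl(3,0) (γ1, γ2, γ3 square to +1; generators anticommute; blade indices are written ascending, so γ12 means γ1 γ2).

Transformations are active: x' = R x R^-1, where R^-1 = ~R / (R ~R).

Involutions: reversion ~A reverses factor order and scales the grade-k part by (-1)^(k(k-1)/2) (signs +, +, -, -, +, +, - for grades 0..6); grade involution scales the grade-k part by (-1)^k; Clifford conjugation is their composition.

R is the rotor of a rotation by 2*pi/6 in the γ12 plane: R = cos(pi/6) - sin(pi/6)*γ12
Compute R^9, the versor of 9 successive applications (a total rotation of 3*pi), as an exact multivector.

Half-angle bookkeeping: 9 applications in γ12 add up to rotor phase 9*pi/6 = 3*pi/2, so R^9 = cos(3*pi/2) - sin(3*pi/2)*γ12.
cos(3*pi/2) = 0 and sin(3*pi/2) = -1, so R^9 = γ12. The net rotation is 1*pi (after discarding 1 full turn, each of which contributes a factor -1 to the rotor); the rotor keeps the half-angle phase exactly.
Answer: γ12


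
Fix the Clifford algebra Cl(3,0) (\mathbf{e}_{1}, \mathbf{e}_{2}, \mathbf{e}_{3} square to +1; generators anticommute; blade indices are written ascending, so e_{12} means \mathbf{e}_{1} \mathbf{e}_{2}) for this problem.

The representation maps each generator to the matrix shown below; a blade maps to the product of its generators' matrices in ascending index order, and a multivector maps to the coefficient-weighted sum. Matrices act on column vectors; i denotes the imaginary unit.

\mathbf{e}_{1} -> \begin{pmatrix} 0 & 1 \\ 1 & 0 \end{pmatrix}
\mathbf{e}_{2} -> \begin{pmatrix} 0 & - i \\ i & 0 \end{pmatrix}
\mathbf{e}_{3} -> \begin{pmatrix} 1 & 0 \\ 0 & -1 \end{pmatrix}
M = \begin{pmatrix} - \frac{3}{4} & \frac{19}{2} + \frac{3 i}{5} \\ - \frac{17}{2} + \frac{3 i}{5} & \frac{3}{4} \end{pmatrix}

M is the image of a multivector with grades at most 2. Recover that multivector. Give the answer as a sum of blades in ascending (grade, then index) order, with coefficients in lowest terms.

Method: 1, rho(e_{1}), rho(e_{2}), rho(e_{3}) form a trace-orthogonal basis of the 2x2 complex matrices (tr(X Y) = 2 if X = Y, else 0), so M = m0*1 + m1*rho(e_{1}) + m2*rho(e_{2}) + m3*rho(e_{3}) with m0 = tr(M)/2 = 0, m1 = tr(M rho(e_{1}))/2 = \frac{1}{2} + \frac{3 i}{5}, m2 = tr(M rho(e_{2}))/2 = 9 i, m3 = tr(M rho(e_{3}))/2 = - \frac{3}{4}.
Multiplying table entries, the bivector images are rho(e_{12}) = i*rho(e_{3}), rho(e_{13}) = -i*rho(e_{2}), rho(e_{23}) = i*rho(e_{1}); with real blade coefficients the real parts of m0..m3 are the coefficients of 1, e_{1}, e_{2}, e_{3} and the imaginary parts give the bivectors (e_{23}: Im m1, e_{13}: -Im m2, e_{12}: Im m3).
Answer: \frac{1}{2} e_{1} - \frac{3}{4} e_{3} - 9 e_{13} + \frac{3}{5} e_{23}


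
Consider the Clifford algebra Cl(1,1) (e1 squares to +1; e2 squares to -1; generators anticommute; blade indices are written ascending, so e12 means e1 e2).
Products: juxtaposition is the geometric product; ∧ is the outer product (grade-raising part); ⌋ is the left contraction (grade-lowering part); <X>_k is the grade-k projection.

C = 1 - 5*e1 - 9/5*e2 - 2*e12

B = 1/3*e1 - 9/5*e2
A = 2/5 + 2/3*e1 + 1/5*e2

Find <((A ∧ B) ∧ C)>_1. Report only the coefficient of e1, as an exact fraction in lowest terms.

step 1: 2/15*e1 - 18/25*e2 - 19/15*e12
step 2: 2/15*e1 - 18/25*e2 - 383/75*e12
step 3: 2/15*e1 - 18/25*e2
Answer: 2/15


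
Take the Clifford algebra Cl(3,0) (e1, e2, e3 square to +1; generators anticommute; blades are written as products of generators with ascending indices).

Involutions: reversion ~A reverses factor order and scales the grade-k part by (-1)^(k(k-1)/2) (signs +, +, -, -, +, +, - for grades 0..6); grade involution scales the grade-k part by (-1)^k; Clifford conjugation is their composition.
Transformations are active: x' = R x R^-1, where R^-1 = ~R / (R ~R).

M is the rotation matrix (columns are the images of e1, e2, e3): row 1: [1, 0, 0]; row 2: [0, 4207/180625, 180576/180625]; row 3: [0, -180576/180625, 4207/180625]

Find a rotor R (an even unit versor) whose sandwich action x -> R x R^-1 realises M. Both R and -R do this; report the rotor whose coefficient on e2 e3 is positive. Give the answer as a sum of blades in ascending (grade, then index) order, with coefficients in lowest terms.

Method: write R = a + b12*e1 e2 + b13*e1 e3 + b23*e2 e3 with a^2 + b12^2 + b13^2 + b23^2 = 1 (so R^-1 = ~R). Expanding the columns R e_j ~R gives tr M = 4a^2 - 1 and, from the antisymmetric part, M21 - M12 = -4a*b12, M13 - M31 = 4a*b13, M32 - M23 = -4a*b23.
Here tr M = 189039/180625, so a^2 = (1 + tr M)/4 = 92416/180625 and a = ±304/425. Taking a = 304/425: M21 - M12 = 0, M13 - M31 = 0, M32 - M23 = -361152/180625, giving b12 = 0, b13 = 0, b23 = 297/425, i.e. R = 304/425 + 297/425*e2 e3.
Its e2 e3 coefficient is already positive.
Answer: 304/425 + 297/425*e2 e3. Note: both R and -R realise this M (trace 189039/180625); the covering map identifies them, and the e2 e3-coefficient sign is the tie-breaker.


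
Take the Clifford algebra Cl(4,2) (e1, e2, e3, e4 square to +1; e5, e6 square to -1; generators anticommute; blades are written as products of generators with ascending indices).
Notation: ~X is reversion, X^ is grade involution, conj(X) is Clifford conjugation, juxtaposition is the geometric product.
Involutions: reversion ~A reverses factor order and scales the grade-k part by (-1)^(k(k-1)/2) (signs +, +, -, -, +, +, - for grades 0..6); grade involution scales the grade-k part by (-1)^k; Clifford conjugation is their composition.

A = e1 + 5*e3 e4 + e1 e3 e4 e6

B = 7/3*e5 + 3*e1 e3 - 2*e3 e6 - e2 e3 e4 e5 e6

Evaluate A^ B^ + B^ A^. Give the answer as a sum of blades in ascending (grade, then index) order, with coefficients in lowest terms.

first term: -3*e3 - 13*e1 e4 + 7/3*e1 e5 + 7*e4 e6 + e1 e2 e5 + 2*e1 e3 e6 - 5*e2 e5 e6 - 35/3*e3 e4 e5 + 7/3*e1 e3 e4 e5 e6 - e1 e2 e3 e4 e5 e6
second term: 3*e3 + 17*e1 e4 - 7/3*e1 e5 - 13*e4 e6 - e1 e2 e5 + 2*e1 e3 e6 - 5*e2 e5 e6 - 35/3*e3 e4 e5 + 7/3*e1 e3 e4 e5 e6 + e1 e2 e3 e4 e5 e6
Answer: 4*e1 e4 - 6*e4 e6 + 4*e1 e3 e6 - 10*e2 e5 e6 - 70/3*e3 e4 e5 + 14/3*e1 e3 e4 e5 e6


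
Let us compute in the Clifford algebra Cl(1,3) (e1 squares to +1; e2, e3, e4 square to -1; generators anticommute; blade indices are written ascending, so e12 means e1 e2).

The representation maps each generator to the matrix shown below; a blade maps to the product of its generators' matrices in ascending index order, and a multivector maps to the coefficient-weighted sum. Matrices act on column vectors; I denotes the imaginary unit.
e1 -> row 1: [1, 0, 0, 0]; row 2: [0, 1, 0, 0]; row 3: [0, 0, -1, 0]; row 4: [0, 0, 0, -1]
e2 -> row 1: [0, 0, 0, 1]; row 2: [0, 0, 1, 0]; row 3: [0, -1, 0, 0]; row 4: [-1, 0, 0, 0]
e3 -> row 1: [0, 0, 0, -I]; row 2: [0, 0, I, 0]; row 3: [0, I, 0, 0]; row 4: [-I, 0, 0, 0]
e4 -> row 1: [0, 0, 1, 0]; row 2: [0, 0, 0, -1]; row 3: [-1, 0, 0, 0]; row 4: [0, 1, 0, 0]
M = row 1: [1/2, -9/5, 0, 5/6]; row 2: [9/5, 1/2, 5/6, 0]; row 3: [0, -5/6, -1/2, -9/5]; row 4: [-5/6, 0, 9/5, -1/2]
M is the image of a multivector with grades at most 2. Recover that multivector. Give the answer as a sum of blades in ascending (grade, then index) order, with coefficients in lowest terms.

Method: the blade images are trace-orthogonal — tr(rho(e_A) rho(e_B)^-1) = 4 if A = B and 0 otherwise — and rho(e_A)^-1 = (e_A)^2 * rho(e_A) with (e_A)^2 = +1 or -1, so the coefficient of e_A in the preimage is (e_A)^2 * tr(M rho(e_A))/4.
Nonzero projections over blades of grade <= 2: e1: (e1)^2 = +1, tr(M rho(e1)) = 2, coefficient 1/2; e2: (e2)^2 = -1, tr(M rho(e2)) = -10/3, coefficient 5/6; e24: (e24)^2 = -1, tr(M rho(e24)) = 36/5, coefficient -9/5. Every other blade of grade <= 2 projects to 0.
Answer: 1/2*e1 + 5/6*e2 - 9/5*e24


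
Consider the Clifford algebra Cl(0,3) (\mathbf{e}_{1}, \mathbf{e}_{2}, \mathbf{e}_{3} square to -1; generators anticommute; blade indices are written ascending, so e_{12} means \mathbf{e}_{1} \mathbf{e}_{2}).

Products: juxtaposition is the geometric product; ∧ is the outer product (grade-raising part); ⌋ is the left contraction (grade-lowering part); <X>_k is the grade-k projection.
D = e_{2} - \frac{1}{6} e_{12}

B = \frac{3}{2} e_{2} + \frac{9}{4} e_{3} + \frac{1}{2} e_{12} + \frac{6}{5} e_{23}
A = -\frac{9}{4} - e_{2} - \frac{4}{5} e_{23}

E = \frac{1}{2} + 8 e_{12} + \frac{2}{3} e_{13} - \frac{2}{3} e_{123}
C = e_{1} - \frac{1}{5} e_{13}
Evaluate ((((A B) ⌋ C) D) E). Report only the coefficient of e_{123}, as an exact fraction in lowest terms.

step 1: \frac{123}{50} - \frac{1}{2} e_{1} - \frac{63}{40} e_{2} - \frac{81}{16} e_{3} - \frac{9}{8} e_{12} - \frac{2}{5} e_{13} - \frac{99}{20} e_{23}
step 2: \frac{21}{50} + \frac{1389}{400} e_{1} - \frac{1}{10} e_{3} - \frac{123}{250} e_{13}
step 3: \frac{799}{800} e_{2} + \frac{1361}{400} e_{12} + \frac{9}{500} e_{23} + \frac{763}{1500} e_{123}
step 4: -\frac{31004}{1125} + \frac{4001}{500} e_{1} + \frac{60371}{72000} e_{2} - \frac{1801}{1000} e_{3} + \frac{6757}{4000} e_{12} - \frac{3131}{6000} e_{13} + \frac{854}{375} e_{23} - \frac{823}{2000} e_{123}
Answer: -\frac{823}{2000}


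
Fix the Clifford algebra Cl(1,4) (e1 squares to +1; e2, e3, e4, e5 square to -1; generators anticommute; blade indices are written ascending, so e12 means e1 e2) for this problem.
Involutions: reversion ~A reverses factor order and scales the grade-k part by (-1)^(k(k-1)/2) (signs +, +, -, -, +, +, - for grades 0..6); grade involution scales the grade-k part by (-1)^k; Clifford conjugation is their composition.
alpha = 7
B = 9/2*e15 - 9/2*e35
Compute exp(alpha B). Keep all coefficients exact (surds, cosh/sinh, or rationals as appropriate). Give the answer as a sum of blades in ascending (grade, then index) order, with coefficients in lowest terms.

B^2 term by term: the squares give (9/2)^2*(e15)^2 + (-9/2)^2*(e35)^2 = 81/4*(+1) + 81/4*(-1) = 0 (each basis 2-blade squares to minus the product of its generators' squares); cross terms between blades sharing an index anticommute and cancel. So B^2 = 0.
B^2 = 0, so the series closes: exp(alpha B) = 1 + alpha B (parabolic case).
Answer: 1 + 63/2*e15 - 63/2*e35


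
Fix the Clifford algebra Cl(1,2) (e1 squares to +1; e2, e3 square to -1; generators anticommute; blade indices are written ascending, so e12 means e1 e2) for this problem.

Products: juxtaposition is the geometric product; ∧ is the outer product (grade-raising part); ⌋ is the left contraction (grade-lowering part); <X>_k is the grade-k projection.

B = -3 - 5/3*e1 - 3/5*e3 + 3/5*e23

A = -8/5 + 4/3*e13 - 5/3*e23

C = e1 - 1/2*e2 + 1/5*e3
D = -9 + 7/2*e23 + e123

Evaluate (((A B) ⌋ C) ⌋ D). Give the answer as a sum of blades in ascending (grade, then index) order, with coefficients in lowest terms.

step 1: 29/5 + 52/15*e1 - e2 + 716/225*e3 + 4/5*e12 - 4*e13 + 101/25*e23 + 25/9*e123
step 2: 5243/2250 + 29/5*e1 - 29/10*e2 + 29/25*e3
step 3: -5243/250 + 203/50*e2 + 203/20*e3 - 29/25*e12 - 29/10*e13 + 62801/4500*e23 + 5243/2250*e123
Answer: -5243/250 + 203/50*e2 + 203/20*e3 - 29/25*e12 - 29/10*e13 + 62801/4500*e23 + 5243/2250*e123


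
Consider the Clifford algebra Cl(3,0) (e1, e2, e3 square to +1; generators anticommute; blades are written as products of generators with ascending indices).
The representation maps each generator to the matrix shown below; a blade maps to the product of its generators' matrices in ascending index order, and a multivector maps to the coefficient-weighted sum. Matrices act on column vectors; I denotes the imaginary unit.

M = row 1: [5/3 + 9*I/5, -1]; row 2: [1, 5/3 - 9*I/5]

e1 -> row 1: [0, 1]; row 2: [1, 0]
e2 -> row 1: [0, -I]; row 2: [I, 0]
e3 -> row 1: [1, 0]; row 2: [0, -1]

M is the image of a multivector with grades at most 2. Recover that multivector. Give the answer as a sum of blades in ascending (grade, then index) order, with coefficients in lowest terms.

Method: 1, rho(e1), rho(e2), rho(e3) form a trace-orthogonal basis of the 2x2 complex matrices (tr(X Y) = 2 if X = Y, else 0), so M = m0*1 + m1*rho(e1) + m2*rho(e2) + m3*rho(e3) with m0 = tr(M)/2 = 5/3, m1 = tr(M rho(e1))/2 = 0, m2 = tr(M rho(e2))/2 = -I, m3 = tr(M rho(e3))/2 = 9*I/5.
Multiplying table entries, the bivector images are rho(e1 e2) = I*rho(e3), rho(e1 e3) = -I*rho(e2), rho(e2 e3) = I*rho(e1); with real blade coefficients the real parts of m0..m3 are the coefficients of 1, e1, e2, e3 and the imaginary parts give the bivectors (e2 e3: Im m1, e1 e3: -Im m2, e1 e2: Im m3).
Answer: 5/3 + 9/5*e1 e2 + e1 e3


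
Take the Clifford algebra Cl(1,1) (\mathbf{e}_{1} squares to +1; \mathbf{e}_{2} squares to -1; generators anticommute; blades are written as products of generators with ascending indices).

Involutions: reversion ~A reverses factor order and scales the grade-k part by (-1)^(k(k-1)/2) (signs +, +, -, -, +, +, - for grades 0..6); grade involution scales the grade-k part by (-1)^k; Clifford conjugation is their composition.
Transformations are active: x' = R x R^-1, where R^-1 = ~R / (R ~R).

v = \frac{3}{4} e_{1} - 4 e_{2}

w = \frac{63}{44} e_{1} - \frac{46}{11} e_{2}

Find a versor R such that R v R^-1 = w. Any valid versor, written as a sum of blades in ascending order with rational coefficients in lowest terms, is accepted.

R = v + w = \frac{24}{11} e_{1} - \frac{90}{11} e_{2} works: the equal norms (-\frac{247}{16}) guarantee its sandwich swaps v into w.
Answer: \frac{24}{11} e_{1} - \frac{90}{11} e_{2}


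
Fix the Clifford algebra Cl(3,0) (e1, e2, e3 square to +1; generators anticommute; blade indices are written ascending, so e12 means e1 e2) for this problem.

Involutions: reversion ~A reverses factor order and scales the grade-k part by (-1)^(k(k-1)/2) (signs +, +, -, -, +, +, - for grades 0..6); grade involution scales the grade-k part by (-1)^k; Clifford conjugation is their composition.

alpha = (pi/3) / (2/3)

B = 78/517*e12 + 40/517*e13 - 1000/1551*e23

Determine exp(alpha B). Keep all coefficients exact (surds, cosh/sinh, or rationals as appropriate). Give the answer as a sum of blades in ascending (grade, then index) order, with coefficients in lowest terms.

B^2 term by term: the squares give (78/517)^2*(e12)^2 + (40/517)^2*(e13)^2 + (-1000/1551)^2*(e23)^2 = 6084/267289*(-1) + 1600/267289*(-1) + 1000000/2405601*(-1) = -4/9 (each basis 2-blade squares to minus the product of its generators' squares); cross terms between blades sharing an index anticommute and cancel. So B^2 = -4/9.
B^2 = -4/9 — B^2 < 0, so the exponential closes trigonometrically: l = 2/3, alpha*l = pi/3, so exp(alpha B) = cos(pi/3) + (sin(pi/3)/(2/3))*B = 1/2 + (3*sqrt(3)/4)*B.
Answer: 1/2 + 117*sqrt(3)/1034*e12 + 30*sqrt(3)/517*e13 - 250*sqrt(3)/517*e23


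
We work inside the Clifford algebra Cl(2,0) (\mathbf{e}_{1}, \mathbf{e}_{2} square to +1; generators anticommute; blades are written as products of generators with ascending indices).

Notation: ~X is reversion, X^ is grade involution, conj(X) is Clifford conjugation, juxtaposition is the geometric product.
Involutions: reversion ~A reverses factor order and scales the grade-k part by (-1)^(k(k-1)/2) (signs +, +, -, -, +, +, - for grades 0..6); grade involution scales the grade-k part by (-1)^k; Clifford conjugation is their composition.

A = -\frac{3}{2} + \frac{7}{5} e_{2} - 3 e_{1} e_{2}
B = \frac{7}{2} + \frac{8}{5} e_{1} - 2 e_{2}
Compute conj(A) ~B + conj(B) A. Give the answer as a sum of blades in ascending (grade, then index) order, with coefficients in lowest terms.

first term: -\frac{49}{20} - \frac{42}{5} e_{1} - \frac{67}{10} e_{2} + \frac{637}{50} e_{1} e_{2}
second term: -\frac{49}{20} + \frac{42}{5} e_{1} + \frac{67}{10} e_{2} - \frac{637}{50} e_{1} e_{2}
Answer: -\frac{49}{10}


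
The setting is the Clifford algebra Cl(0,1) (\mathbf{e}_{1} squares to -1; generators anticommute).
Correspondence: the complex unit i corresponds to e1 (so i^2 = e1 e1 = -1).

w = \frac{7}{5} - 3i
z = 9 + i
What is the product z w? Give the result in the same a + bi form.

In blades: z = 9 + e_{1}, w = \frac{7}{5} - 3 e_{1}.
Distribute z over w term by term (generator squares from the signature, products reordered to ascending indices): (9)*w = \frac{63}{5} - 27 e_{1}; (e_{1})*w = 3 + \frac{7}{5} e_{1}.
Sum: \frac{78}{5} - \frac{128}{5} e_{1}; translating back through the correspondence:
Answer: \frac{78}{5} - \frac{128}{5}i
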